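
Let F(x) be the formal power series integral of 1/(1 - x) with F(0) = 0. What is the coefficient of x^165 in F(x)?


1/(1 - x) = sum_{k>=0} x^k. Integrating termwise and using F(0) = 0 gives
F(x) = sum_{k>=0} x^(k+1) / (k+1) = sum_{m>=1} x^m / m = -ln(1 - x).
So the coefficient of x^165 is 1/165 = 1/165.

1/165


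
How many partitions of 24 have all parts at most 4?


Using the generating function (1-x)^(-1)(1-x^2)^(-1)...(1-x^4)^(-1),
the coefficient of x^24 counts these restricted partitions.
Result = 169

169


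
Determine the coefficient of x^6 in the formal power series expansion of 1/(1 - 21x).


The geometric series identity gives 1/(1 - c x) = sum_{k>=0} c^k x^k, so the coefficient of x^k is c^k.
Here c = 21 and k = 6.
Computing: 21^6 = 85766121

85766121


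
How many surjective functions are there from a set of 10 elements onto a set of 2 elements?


By inclusion-exclusion on which target elements are missed, the number of surjections from an n-set onto a k-set is
surj(n, k) = sum_{j=0}^{k} (-1)^j C(k, j) (k - j)^n.
Equivalently surj(n, k) = k! * S(n, k), where S(n, k) is the Stirling number of the second kind.
For n = 10, k = 2:
S(10, 2) = 511, so
surj = 2! * 511 = 2 * 511 = 1022.

1022


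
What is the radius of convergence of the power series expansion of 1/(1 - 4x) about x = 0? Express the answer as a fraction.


Expanding 1/(1 - 4x) = sum_{k>=0} 4^k x^k, the series converges when |4x| < 1, i.e., |x| < 1/4.
So the radius of convergence is 1/4 = 1/4.

1/4


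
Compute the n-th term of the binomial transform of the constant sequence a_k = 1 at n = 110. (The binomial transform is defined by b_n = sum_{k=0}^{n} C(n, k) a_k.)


With a_k = 1 for all k, b_n = sum_{k=0}^{n} C(n, k) = 2^n by the binomial theorem.
For n = 110: 2^110 = 1298074214633706907132624082305024.

1298074214633706907132624082305024


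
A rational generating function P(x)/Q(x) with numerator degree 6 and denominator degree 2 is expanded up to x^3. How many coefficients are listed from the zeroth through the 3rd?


Expanding up to x^3 gives the coefficients for x^0, x^1, ..., x^3.
That is 3 + 1 = 4 coefficients in total.

4


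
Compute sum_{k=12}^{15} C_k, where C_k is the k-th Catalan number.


C_12 through C_15: 208012, 742900, 2674440, 9694845
Sum = 208012 + 742900 + 2674440 + 9694845
= 13320197

13320197


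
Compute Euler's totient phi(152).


phi(n) counts integers in [1, n] coprime to n. Using the multiplicative formula phi(n) = n * prod_{p | n} (1 - 1/p):
152 = 2^3 * 19, so
phi(152) = 152 * (1 - 1/2) * (1 - 1/19) = 72.

72


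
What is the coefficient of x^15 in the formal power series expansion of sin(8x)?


The Maclaurin series is sin(t) = sum_{k>=0} (-1)^k t^(2k+1) / (2k+1)!, so substituting t = 8x, only odd powers of x are nonzero, with coefficient of x^(2k+1) equal to (-1)^k 8^(2k+1) / (2k+1)!.
Write 15 = 2*7 + 1, giving the coefficient (-1)^7 * 8^15 / 15! = -35184372088832/1307674368000 = -17179869184/638512875.

-17179869184/638512875


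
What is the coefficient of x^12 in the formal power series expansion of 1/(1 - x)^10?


The negative binomial / multiset identity is
1/(1 - x)^r = sum_{k>=0} C(k + r - 1, r - 1) x^k.
Here r = 10 and k = 12, so the coefficient is
C(12 + 9, 9) = C(21, 9)
= 293930

293930


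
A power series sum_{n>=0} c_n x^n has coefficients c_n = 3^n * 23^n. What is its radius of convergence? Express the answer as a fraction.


By the root test (Cauchy-Hadamard), the radius is R = 1 / limsup_n |c_n|^(1/n).
Here |c_n|^(1/n) = (3^n * 23^n)^(1/n) = 3 * 23 = 69 for all n.
So R = 1/69 = 1/69.

1/69


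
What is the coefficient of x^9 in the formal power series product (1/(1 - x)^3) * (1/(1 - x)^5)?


Combine the factors: (1/(1 - x)^3) * (1/(1 - x)^5) = 1/(1 - x)^8.
Then use 1/(1 - x)^r = sum_{k>=0} C(k + r - 1, r - 1) x^k with r = 8 and k = 9:
C(16, 7) = 11440.

11440


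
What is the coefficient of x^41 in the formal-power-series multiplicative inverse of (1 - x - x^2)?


Let the inverse be f(x) = sum_{k>=0} a_k x^k. From f(x) * (1 - x - x^2) = 1 and matching coefficients:
 x^0: a_0 = 1.
 x^1: a_1 - a_0 = 0, so a_1 = 1.
 x^k (k >= 2): a_k - a_{k-1} - a_{k-2} = 0, i.e. a_k = a_{k-1} + a_{k-2}.
This is the Fibonacci-type recurrence shifted so that a_0 = a_1 = 1.
Iterating: a_0=1, a_1=1, a_2=2, a_3=3, a_4=5, a_5=8, a_6=13, a_7=21, a_8=34, a_9=55, ...
a_41 = 267914296.

267914296


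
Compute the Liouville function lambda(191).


The Liouville function is lambda(k) = (-1)^Omega(k), where Omega(k) counts the prime factors of k with multiplicity.
Factoring: 191 = 191, so Omega(191) = 1.
lambda(191) = (-1)^1 = -1.

-1


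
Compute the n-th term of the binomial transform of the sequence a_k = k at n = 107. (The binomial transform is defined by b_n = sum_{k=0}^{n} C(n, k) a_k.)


With a_k = k, b_n = sum_{k=0}^{n} C(n, k) k. Using k * C(n, k) = n * C(n-1, k-1) gives b_n = n * sum_{k>=1} C(n-1, k-1) = n * 2^(n-1).
For n = 107: 107 * 2^106 = 107 * 81129638414606681695789005144064 = 8680871310362914941449423550414848.

8680871310362914941449423550414848


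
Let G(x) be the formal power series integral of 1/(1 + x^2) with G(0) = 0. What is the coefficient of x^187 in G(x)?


1/(1 + x^2) = sum_{j>=0} (-1)^j x^(2j). Integrating termwise with G(0) = 0:
G(x) = sum_{j>=0} (-1)^j x^(2j+1) / (2j+1) = arctan(x).
Only odd powers are nonzero. For x^187 write 187 = 2*93 + 1, giving
(-1)^93 / 187 = -1/187 = -1/187.

-1/187


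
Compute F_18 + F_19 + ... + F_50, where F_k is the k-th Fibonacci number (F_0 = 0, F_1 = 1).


Use the identity sum_{k=0}^{N} F_k = F_{N+2} - 1 (which follows from F_{k+2} - F_{k+1} = F_k). Then
sum_{k=18}^{50} F_k = (F_{52} - 1) - (F_{19} - 1) = F_{52} - F_{19}.
Computing: F_{52} = 32951280099, F_{19} = 4181, so
Sum = 32951280099 - 4181 = 32951275918.

32951275918


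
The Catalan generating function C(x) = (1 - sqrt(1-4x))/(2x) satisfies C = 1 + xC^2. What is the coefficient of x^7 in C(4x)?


Substituting x -> 4x scales the n-th coefficient by 4^n, so [x^7] C(4x) = 4^7 * C_7.
C_7 = C(2*7, 7)/(8) = 3432/8 = 429.
So 4^7 * 429 = 16384 * 429 = 7028736.

7028736


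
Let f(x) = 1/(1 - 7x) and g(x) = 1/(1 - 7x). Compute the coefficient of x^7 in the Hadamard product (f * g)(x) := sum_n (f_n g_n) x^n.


f has coefficients f_k = 7^k and g has coefficients g_k = 7^k, so the Hadamard product has coefficient (f*g)_k = 7^k * 7^k = 49^k.
For k = 7: 49^7 = 678223072849.

678223072849


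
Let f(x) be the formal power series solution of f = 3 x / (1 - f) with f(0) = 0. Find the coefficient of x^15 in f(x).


Apply Lagrange inversion: f = 3 x * phi(f) with phi(t) = 1/(1 - t), so
[x^n] f = 3^n * (1/n) [t^(n-1)] phi(t)^n = 3^n * (1/n) [t^(n-1)] (1 - t)^(-n) = 3^n * (1/n) C(2n - 2, n - 1) = 3^n * C_{n-1}.
For n = 15: C_14 = C(28, 14) / 15 = 40116600/15 = 2674440.
With the 3^15 = 14348907 factor, the coefficient is 14348907 * 2674440 = 38375290837080.

38375290837080


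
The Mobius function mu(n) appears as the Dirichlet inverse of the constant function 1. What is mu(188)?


188 has a squared prime factor, so mu(188) = 0.
Factorization reveals a repeated prime.

0


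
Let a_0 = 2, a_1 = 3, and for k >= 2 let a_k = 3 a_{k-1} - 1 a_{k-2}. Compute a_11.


Iterating the recurrence forward:
a_0 = 2
a_1 = 3
a_2 = 3*3 - 1*2 = 7
a_3 = 3*7 - 1*3 = 18
a_4 = 3*18 - 1*7 = 47
a_5 = 3*47 - 1*18 = 123
a_6 = 3*123 - 1*47 = 322
a_7 = 3*322 - 1*123 = 843
a_8 = 3*843 - 1*322 = 2207
a_9 = 3*2207 - 1*843 = 5778
a_10 = 3*5778 - 1*2207 = 15127
a_11 = 3*15127 - 1*5778 = 39603
So a_11 = 39603.

39603


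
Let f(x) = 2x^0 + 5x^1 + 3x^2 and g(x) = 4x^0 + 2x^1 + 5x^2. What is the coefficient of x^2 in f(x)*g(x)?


Cauchy product at x^2:
2*5 + 5*2 + 3*4
= 32

32


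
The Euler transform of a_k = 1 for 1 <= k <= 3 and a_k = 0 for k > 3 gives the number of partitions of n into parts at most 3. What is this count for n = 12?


Partitions of 12 into parts at most 3:
Using generating function (1-x)^(-1)(1-x^2)^(-1)(1-x^3)^(-1),
the coefficient of x^12 = 19

19


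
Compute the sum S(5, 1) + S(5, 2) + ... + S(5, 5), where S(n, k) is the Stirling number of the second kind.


By definition, S(n, k) counts partitions of an n-set into exactly k nonempty blocks.
Computing row n = 5 for k = 1..5:
S(5, k): 1, 15, 25, 10, 1
Sum = 52. (This equals Bell_5 since the sum runs over all k.)

52


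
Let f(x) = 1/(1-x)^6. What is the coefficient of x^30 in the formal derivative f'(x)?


Differentiate: d/dx [ 1/(1-x)^r ] = r / (1-x)^(r+1).
Here r = 6, so f'(x) = 6 / (1-x)^7.
The expansion of 1/(1-x)^(r+1) has coefficient of x^n equal to C(n+r, r).
So the coefficient of x^30 in f'(x) is
6 * C(36, 6) = 6 * 1947792 = 11686752

11686752


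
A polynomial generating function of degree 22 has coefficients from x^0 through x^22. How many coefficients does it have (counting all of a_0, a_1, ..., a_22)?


A polynomial of degree 22 takes the form a_0 + a_1 x + ... + a_22 x^22.
The number of coefficients is 22 + 1 = 23.

23


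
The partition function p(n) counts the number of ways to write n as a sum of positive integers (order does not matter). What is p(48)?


Using the generating function prod_{k>=1} 1/(1-x^k), we compute p(48).
By dynamic programming over parts 1 through 48:
p(48) = 147273

147273


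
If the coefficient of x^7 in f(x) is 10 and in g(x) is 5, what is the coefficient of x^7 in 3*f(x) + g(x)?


Scalar multiplication scales coefficients: 3 * 10 = 30.
Then add the g coefficient: 30 + 5
= 35

35


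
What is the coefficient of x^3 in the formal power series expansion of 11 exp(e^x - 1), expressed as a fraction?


exp(e^x - 1) is the exponential generating function for the Bell numbers Bell_k: exp(e^x - 1) = sum_{k>=0} Bell_k x^k / k!.
So the coefficient of x^3 in 11 exp(e^x - 1) is 11 Bell_3 / 3!.
Computing: Bell_3 = 5 and 3! = 6, giving
11 * 5/6 = 55/6.

55/6


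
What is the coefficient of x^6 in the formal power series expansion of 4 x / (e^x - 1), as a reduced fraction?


The exponential generating function for Bernoulli numbers is
x / (e^x - 1) = sum_{k>=0} B_k x^k / k!.
So the coefficient of x^6 in 4 x / (e^x - 1) is 4 B_6 / 6!.
Computing: B_6 = 1/42, 6! = 720, giving
4 * 1/42 / 720 = 1/7560.

1/7560


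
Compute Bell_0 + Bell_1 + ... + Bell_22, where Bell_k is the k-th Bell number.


Recall Bell_k counts set partitions of a k-set (with Bell_0 = 1 by convention).
Bell_0 through Bell_22: 1, 1, 2, 5, 15, 52, 203, 877, 4140, 21147, 115975, 678570, 4213597, 27644437, 190899322, 1382958545, 10480142147, 82864869804, 682076806159, 5832742205057, 51724158235372, 474869816156751, 4506715738447323
Sum = 1 + 1 + 2 + 5 + 15 + 52 + 203 + 877 + 4140 + 21147 + 115975 + 678570 + 4213597 + 27644437 + 190899322 + 1382958545 + 10480142147 + 82864869804 + 682076806159 + 5832742205057 + 51724158235372 + 474869816156751 + 4506715738447323 = 5039919483399502.

5039919483399502


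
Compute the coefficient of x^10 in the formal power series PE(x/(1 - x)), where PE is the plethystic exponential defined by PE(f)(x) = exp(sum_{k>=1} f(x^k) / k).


For f(x) = x/(1 - x) we have
sum_{k>=1} f(x^k) / k = sum_{k>=1} (1/k) * x^k / (1 - x^k) = sum_{k, m >= 1} x^(k m) / k,
which after exponentiating simplifies to
PE(x/(1 - x)) = prod_{k>=1} 1 / (1 - x^k).
This is the generating function for the partition function p(n), so the coefficient of x^10 is p(10).
Computing p(10) by dynamic programming over parts 1, 2, ..., 10: p(10) = 42.

42


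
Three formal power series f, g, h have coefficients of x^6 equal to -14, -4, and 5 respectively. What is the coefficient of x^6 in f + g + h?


Series addition is componentwise:
-14 + -4 + 5
= -13

-13


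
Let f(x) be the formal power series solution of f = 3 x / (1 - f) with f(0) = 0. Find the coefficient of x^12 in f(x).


Apply Lagrange inversion: f = 3 x * phi(f) with phi(t) = 1/(1 - t), so
[x^n] f = 3^n * (1/n) [t^(n-1)] phi(t)^n = 3^n * (1/n) [t^(n-1)] (1 - t)^(-n) = 3^n * (1/n) C(2n - 2, n - 1) = 3^n * C_{n-1}.
For n = 12: C_11 = C(22, 11) / 12 = 705432/12 = 58786.
With the 3^12 = 531441 factor, the coefficient is 531441 * 58786 = 31241290626.

31241290626


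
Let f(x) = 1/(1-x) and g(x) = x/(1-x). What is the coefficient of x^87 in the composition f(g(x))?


First simplify the composition: f(g(x)) = 1/(1 - x/(1-x)) = (1-x)/((1-x) - x) = (1-x)/(1-2x).
Now extract the coefficient. Write (1-x)/(1-2x) = 1/(1-2x) - x/(1-2x).
The coefficient of x^n in 1/(1-2x) is 2^n, and in x/(1-2x) is 2^(n-1) (for n >= 1).
So the coefficient of x^87 is 2^87 - 2^86 = 154742504910672534362390528 - 77371252455336267181195264 = 77371252455336267181195264.

77371252455336267181195264


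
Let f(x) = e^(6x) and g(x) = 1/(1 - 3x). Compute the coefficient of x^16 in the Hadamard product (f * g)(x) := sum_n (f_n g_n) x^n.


Expanding: f_k = 6^k/k! (from e^(6x)) and g_k = 3^k (from 1/(1 - 3x)). So the Hadamard coefficient (f * g)_k = 6^k 3^k / k! = (18)^k / k!.
For k = 16: 18^16/16! = 121439531096594251776/20922789888000 = 5083731656658/875875.

5083731656658/875875


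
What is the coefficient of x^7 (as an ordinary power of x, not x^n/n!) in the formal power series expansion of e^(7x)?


The exponential series is e^y = sum_{k>=0} y^k / k!. Substituting y = 7x gives
e^(7x) = sum_{k>=0} 7^k x^k / k!.
So the coefficient of x^n is a^n/n! with a = 7, n = 7:
7^7 / 7! = 823543/5040 = 117649/720

117649/720


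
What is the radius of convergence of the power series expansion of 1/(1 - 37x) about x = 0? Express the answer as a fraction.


Expanding 1/(1 - 37x) = sum_{k>=0} 37^k x^k, the series converges when |37x| < 1, i.e., |x| < 1/37.
So the radius of convergence is 1/37 = 1/37.

1/37


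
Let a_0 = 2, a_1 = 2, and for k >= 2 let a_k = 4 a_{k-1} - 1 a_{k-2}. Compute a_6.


Iterating the recurrence forward:
a_0 = 2
a_1 = 2
a_2 = 4*2 - 1*2 = 6
a_3 = 4*6 - 1*2 = 22
a_4 = 4*22 - 1*6 = 82
a_5 = 4*82 - 1*22 = 306
a_6 = 4*306 - 1*82 = 1142
So a_6 = 1142.

1142


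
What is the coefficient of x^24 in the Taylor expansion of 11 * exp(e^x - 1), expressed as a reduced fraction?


exp(e^x - 1) = sum_{k>=0} Bell_k x^k / k!, where Bell_k is the k-th Bell number.
So the coefficient of x^24 is 11 * Bell_24 / 24!.
Computing: Bell_24 = 445958869294805289 and 24! = 620448401733239439360000, giving
11 * 445958869294805289/620448401733239439360000 = 148652956431601763/18801466719189073920000.

148652956431601763/18801466719189073920000


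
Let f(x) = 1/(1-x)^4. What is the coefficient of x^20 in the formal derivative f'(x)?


Differentiate: d/dx [ 1/(1-x)^r ] = r / (1-x)^(r+1).
Here r = 4, so f'(x) = 4 / (1-x)^5.
The expansion of 1/(1-x)^(r+1) has coefficient of x^n equal to C(n+r, r).
So the coefficient of x^20 in f'(x) is
4 * C(24, 4) = 4 * 10626 = 42504

42504


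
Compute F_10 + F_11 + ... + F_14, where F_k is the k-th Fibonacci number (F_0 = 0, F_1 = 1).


Use the identity sum_{k=0}^{N} F_k = F_{N+2} - 1 (which follows from F_{k+2} - F_{k+1} = F_k). Then
sum_{k=10}^{14} F_k = (F_{16} - 1) - (F_{11} - 1) = F_{16} - F_{11}.
Computing: F_{16} = 987, F_{11} = 89, so
Sum = 987 - 89 = 898.

898


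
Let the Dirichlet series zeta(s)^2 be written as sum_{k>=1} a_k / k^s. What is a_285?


The Dirichlet convolution of the constant function 1 with itself gives (1 * 1)(k) = sum_{d | k} 1 = d(k), the number of positive divisors of k.
Since zeta(s) = sum_{k>=1} 1/k^s, we have zeta(s)^2 = sum_{k>=1} d(k)/k^s, so a_k = d(k).
For k = 285: the divisors are 1, 3, 5, 15, 19, 57, 95, 285.
Count = 8.

8


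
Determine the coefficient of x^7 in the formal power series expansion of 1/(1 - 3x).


The geometric series identity gives 1/(1 - c x) = sum_{k>=0} c^k x^k, so the coefficient of x^k is c^k.
Here c = 3 and k = 7.
Computing: 3^7 = 2187

2187


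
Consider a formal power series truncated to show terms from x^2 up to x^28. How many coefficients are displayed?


From x^2 to x^28 inclusive, the count is 28 - 2 + 1 = 27.

27


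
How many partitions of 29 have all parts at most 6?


Using the generating function (1-x)^(-1)(1-x^2)^(-1)...(1-x^6)^(-1),
the coefficient of x^29 counts these restricted partitions.
Result = 1057

1057


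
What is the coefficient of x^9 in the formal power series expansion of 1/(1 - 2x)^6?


The general identity 1/(1 - c x)^r = sum_{k>=0} c^k C(k + r - 1, r - 1) x^k follows by substituting y = c x into 1/(1 - y)^r = sum_{k>=0} C(k + r - 1, r - 1) y^k.
For c = 2, r = 6, k = 9:
2^9 * C(14, 5) = 512 * 2002 = 1025024.

1025024


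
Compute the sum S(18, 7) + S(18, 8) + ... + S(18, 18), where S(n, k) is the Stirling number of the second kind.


By definition, S(n, k) counts partitions of an n-set into exactly k nonempty blocks.
Computing row n = 18 for k = 7..18:
S(18, k): 197462483400, 189036065010, 106175395755, 37112163803, 8391004908, 1256328866, 125854638, 8408778, 367200, 9996, 153, 1
Sum = 539568082508.

539568082508


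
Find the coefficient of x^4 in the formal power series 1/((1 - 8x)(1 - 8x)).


By partial fractions or Cauchy convolution:
The coefficient equals sum_{k=0}^{4} 8^k * 8^(4-k).
= 20480

20480


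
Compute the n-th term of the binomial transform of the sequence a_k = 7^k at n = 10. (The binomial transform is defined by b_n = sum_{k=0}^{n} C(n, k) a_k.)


With a_k = 7^k, b_n = sum_{k=0}^{n} C(n, k) 7^k = (1 + 7)^n by the binomial theorem.
For n = 10: (1 + 7)^10 = 8^10 = 1073741824.

1073741824


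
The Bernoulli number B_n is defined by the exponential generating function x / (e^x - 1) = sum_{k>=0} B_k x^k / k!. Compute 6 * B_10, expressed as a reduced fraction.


Bernoulli numbers can also be computed recursively via B_0 = 1 and sum_{j=0}^{m} C(m+1, j) B_j = 0 for m >= 1. Odd-index Bernoulli numbers vanish for k >= 3.
Computing B_10 = 5/66, so 6 * B_10 = 6 * 5/66 = 5/11.

5/11


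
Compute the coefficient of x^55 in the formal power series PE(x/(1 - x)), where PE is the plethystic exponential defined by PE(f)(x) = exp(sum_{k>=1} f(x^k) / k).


For f(x) = x/(1 - x) we have
sum_{k>=1} f(x^k) / k = sum_{k>=1} (1/k) * x^k / (1 - x^k) = sum_{k, m >= 1} x^(k m) / k,
which after exponentiating simplifies to
PE(x/(1 - x)) = prod_{k>=1} 1 / (1 - x^k).
This is the generating function for the partition function p(n), so the coefficient of x^55 is p(55).
Computing p(55) by dynamic programming over parts 1, 2, ..., 55: p(55) = 451276.

451276


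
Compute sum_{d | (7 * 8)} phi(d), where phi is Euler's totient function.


First, 7 * 8 = 56. One classical identity is sum_{d | n} phi(d) = n (each k in [1, n] has a unique gcd with n, and among the k's with gcd(k, n) = n/d there are phi(d) of them). So the sum equals 56. We also verify directly:
Divisors of 56: 1, 2, 4, 7, 8, 14, 28, 56.
phi values: 1, 1, 2, 6, 4, 6, 12, 24.
Sum = 56.

56


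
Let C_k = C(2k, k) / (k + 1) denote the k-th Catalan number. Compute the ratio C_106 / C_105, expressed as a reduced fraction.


Using C_k = (2k)! / (k! (k+1)!), the ratio C_{k+1}/C_k simplifies to
C_{k+1}/C_k = [(2k+2)! / ((k+1)! (k+2)!)] * [k! (k+1)! / (2k)!]
 = (2k+2)(2k+1) / ((k+1)(k+2)) = 2(2k+1) / (k+2).
For k = 105: 2(2*105 + 1) / (105 + 2) = 422/107 = 422/107.

422/107


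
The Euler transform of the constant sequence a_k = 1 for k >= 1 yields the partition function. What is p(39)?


The Euler transform converts the sequence a_k = 1 into the number of integer partitions.
Using the recurrence or dynamic programming:
p(39) = 31185

31185


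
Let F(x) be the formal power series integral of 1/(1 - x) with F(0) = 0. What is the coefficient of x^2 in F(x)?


1/(1 - x) = sum_{k>=0} x^k. Integrating termwise and using F(0) = 0 gives
F(x) = sum_{k>=0} x^(k+1) / (k+1) = sum_{m>=1} x^m / m = -ln(1 - x).
So the coefficient of x^2 is 1/2 = 1/2.

1/2


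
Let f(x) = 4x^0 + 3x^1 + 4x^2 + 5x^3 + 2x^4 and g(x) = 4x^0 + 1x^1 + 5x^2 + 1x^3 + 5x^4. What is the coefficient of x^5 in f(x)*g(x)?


Cauchy product at x^5:
3*5 + 4*1 + 5*5 + 2*1
= 46

46


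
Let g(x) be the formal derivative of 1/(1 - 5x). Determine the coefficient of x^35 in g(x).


Differentiate termwise: d/dx sum_{k>=0} 5^k x^k = sum_{k>=1} k 5^k x^(k-1) = sum_{j>=0} (j+1) 5^(j+1) x^j.
Equivalently, d/dx [1/(1 - 5x)] = 5/(1 - 5x)^2.
For j = 35: 36 * 5^36 = 36 * 14551915228366851806640625 = 523868948221206665039062500.

523868948221206665039062500


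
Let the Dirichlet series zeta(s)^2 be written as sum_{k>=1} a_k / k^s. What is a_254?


The Dirichlet convolution of the constant function 1 with itself gives (1 * 1)(k) = sum_{d | k} 1 = d(k), the number of positive divisors of k.
Since zeta(s) = sum_{k>=1} 1/k^s, we have zeta(s)^2 = sum_{k>=1} d(k)/k^s, so a_k = d(k).
For k = 254: the divisors are 1, 2, 127, 254.
Count = 4.

4


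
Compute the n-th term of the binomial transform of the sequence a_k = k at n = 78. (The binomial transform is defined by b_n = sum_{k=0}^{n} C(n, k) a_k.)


With a_k = k, b_n = sum_{k=0}^{n} C(n, k) k. Using k * C(n, k) = n * C(n-1, k-1) gives b_n = n * sum_{k>=1} C(n-1, k-1) = n * 2^(n-1).
For n = 78: 78 * 2^77 = 78 * 151115727451828646838272 = 11787026741242634453385216.

11787026741242634453385216


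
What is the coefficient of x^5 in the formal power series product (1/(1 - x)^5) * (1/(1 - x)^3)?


Combine the factors: (1/(1 - x)^5) * (1/(1 - x)^3) = 1/(1 - x)^8.
Then use 1/(1 - x)^r = sum_{k>=0} C(k + r - 1, r - 1) x^k with r = 8 and k = 5:
C(12, 7) = 792.

792


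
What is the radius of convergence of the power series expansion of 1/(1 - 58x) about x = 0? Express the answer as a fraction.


Expanding 1/(1 - 58x) = sum_{k>=0} 58^k x^k, the series converges when |58x| < 1, i.e., |x| < 1/58.
So the radius of convergence is 1/58 = 1/58.

1/58


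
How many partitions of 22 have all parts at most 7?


Using the generating function (1-x)^(-1)(1-x^2)^(-1)...(1-x^7)^(-1),
the coefficient of x^22 counts these restricted partitions.
Result = 522

522


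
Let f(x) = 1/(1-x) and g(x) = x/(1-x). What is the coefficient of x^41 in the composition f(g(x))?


First simplify the composition: f(g(x)) = 1/(1 - x/(1-x)) = (1-x)/((1-x) - x) = (1-x)/(1-2x).
Now extract the coefficient. Write (1-x)/(1-2x) = 1/(1-2x) - x/(1-2x).
The coefficient of x^n in 1/(1-2x) is 2^n, and in x/(1-2x) is 2^(n-1) (for n >= 1).
So the coefficient of x^41 is 2^41 - 2^40 = 2199023255552 - 1099511627776 = 1099511627776.

1099511627776


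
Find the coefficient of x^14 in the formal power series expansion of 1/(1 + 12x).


Write 1/(1 + c x) = 1/(1 - (-c) x) and apply the geometric-series identity
1/(1 - y) = sum_{k>=0} y^k to get 1/(1 + c x) = sum_{k>=0} (-c)^k x^k.
So the coefficient of x^k is (-c)^k = (-1)^k * c^k.
Here c = 12 and k = 14:
(-12)^14 = 1 * 1283918464548864 = 1283918464548864

1283918464548864


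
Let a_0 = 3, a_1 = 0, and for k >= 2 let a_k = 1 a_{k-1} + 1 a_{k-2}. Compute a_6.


Iterating the recurrence forward:
a_0 = 3
a_1 = 0
a_2 = 1*0 + 1*3 = 3
a_3 = 1*3 + 1*0 = 3
a_4 = 1*3 + 1*3 = 6
a_5 = 1*6 + 1*3 = 9
a_6 = 1*9 + 1*6 = 15
So a_6 = 15.

15


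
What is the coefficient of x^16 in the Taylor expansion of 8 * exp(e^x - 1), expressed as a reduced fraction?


exp(e^x - 1) = sum_{k>=0} Bell_k x^k / k!, where Bell_k is the k-th Bell number.
So the coefficient of x^16 is 8 * Bell_16 / 16!.
Computing: Bell_16 = 10480142147 and 16! = 20922789888000, giving
8 * 10480142147/20922789888000 = 10480142147/2615348736000.

10480142147/2615348736000


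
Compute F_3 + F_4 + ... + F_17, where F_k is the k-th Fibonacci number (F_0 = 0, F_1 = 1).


Use the identity sum_{k=0}^{N} F_k = F_{N+2} - 1 (which follows from F_{k+2} - F_{k+1} = F_k). Then
sum_{k=3}^{17} F_k = (F_{19} - 1) - (F_{4} - 1) = F_{19} - F_{4}.
Computing: F_{19} = 4181, F_{4} = 3, so
Sum = 4181 - 3 = 4178.

4178


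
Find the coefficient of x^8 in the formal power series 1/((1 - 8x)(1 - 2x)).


By partial fractions or Cauchy convolution:
The coefficient equals sum_{k=0}^{8} 8^k * 2^(8-k).
= 22369536

22369536


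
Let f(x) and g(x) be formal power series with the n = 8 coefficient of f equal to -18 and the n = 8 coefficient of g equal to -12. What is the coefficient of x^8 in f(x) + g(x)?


Addition of formal power series is termwise.
The coefficient of x^8 in f + g = -18 + -12
= -30

-30


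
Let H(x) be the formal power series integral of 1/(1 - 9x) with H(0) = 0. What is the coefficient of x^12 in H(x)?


1/(1 - 9x) = sum_{k>=0} 9^k x^k. Integrating termwise with H(0) = 0:
H(x) = sum_{k>=0} 9^k x^(k+1) / (k+1) = sum_{m>=1} 9^(m-1) x^m / m.
For m = 12: 9^11/12 = 31381059609/12 = 10460353203/4.

10460353203/4


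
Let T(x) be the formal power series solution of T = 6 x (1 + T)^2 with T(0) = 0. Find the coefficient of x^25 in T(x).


Apply the Lagrange inversion formula: if T = 6 x * phi(T) with phi(t) = (1 + t)^2, then [x^n] T = 6^n * (1/n) [t^(n-1)] phi(t)^n = 6^n * (1/n) [t^(n-1)] (1 + t)^(2n) = 6^n * (1/n) C(2n, n-1).
Using the identity C(2n, n-1) = C(2n, n) * n / (n+1), the unscaled factor equals C(2n, n) / (n+1) = C_n, the n-th Catalan number.
For n = 25: C_25 = C(50, 25) / 26 = 126410606437752/26 = 4861946401452.
With the 6^25 = 28430288029929701376 factor, the coefficient is 28430288029929701376 * 4861946401452 = 138226536579360582077576172797952.

138226536579360582077576172797952


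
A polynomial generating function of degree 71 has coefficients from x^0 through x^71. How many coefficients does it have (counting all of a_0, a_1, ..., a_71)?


A polynomial of degree 71 takes the form a_0 + a_1 x + ... + a_71 x^71.
The number of coefficients is 71 + 1 = 72.

72


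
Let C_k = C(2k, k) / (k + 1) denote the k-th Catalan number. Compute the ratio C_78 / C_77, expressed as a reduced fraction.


Using C_k = (2k)! / (k! (k+1)!), the ratio C_{k+1}/C_k simplifies to
C_{k+1}/C_k = [(2k+2)! / ((k+1)! (k+2)!)] * [k! (k+1)! / (2k)!]
 = (2k+2)(2k+1) / ((k+1)(k+2)) = 2(2k+1) / (k+2).
For k = 77: 2(2*77 + 1) / (77 + 2) = 310/79 = 310/79.

310/79


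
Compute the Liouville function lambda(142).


The Liouville function is lambda(k) = (-1)^Omega(k), where Omega(k) counts the prime factors of k with multiplicity.
Factoring: 142 = 2 * 71, so Omega(142) = 2.
lambda(142) = (-1)^2 = 1.

1


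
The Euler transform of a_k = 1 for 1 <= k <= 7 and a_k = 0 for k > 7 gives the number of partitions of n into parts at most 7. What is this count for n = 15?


Partitions of 15 into parts at most 7:
Using generating function (1-x)^(-1)(1-x^2)^(-1)...(1-x^7)^(-1),
the coefficient of x^15 = 131

131


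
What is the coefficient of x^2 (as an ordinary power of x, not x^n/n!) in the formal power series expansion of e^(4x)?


The exponential series is e^y = sum_{k>=0} y^k / k!. Substituting y = 4x gives
e^(4x) = sum_{k>=0} 4^k x^k / k!.
So the coefficient of x^n is a^n/n! with a = 4, n = 2:
4^2 / 2! = 16/2 = 8

8


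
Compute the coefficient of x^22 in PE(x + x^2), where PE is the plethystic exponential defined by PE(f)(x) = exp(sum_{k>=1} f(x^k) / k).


With f(x) = x + x^2, the exponent is sum_{k>=1} (x^k + x^(2k)) / k = -ln(1 - x) - ln(1 - x^2). Exponentiating:
PE(x + x^2) = 1 / ((1 - x)(1 - x^2)).
This is the generating function for partitions of n into parts of size 1 or 2. The number of 2's can be any j in 0..11, and the rest are 1's, so
[x^22] = floor(22/2) + 1 = 12.

12


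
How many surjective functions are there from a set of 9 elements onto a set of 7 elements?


By inclusion-exclusion on which target elements are missed, the number of surjections from an n-set onto a k-set is
surj(n, k) = sum_{j=0}^{k} (-1)^j C(k, j) (k - j)^n.
Equivalently surj(n, k) = k! * S(n, k), where S(n, k) is the Stirling number of the second kind.
For n = 9, k = 7:
S(9, 7) = 462, so
surj = 7! * 462 = 5040 * 462 = 2328480.

2328480


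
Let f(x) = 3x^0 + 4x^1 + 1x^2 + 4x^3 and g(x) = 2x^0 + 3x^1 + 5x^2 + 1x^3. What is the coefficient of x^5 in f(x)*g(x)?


Cauchy product at x^5:
1*1 + 4*5
= 21

21


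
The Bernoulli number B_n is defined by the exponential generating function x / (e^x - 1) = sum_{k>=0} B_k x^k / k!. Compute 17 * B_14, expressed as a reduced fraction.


Bernoulli numbers can also be computed recursively via B_0 = 1 and sum_{j=0}^{m} C(m+1, j) B_j = 0 for m >= 1. Odd-index Bernoulli numbers vanish for k >= 3.
Computing B_14 = 7/6, so 17 * B_14 = 17 * 7/6 = 119/6.

119/6


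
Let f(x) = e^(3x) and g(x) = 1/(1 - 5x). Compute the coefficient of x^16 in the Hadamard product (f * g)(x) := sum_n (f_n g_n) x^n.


Expanding: f_k = 3^k/k! (from e^(3x)) and g_k = 5^k (from 1/(1 - 5x)). So the Hadamard coefficient (f * g)_k = 3^k 5^k / k! = (15)^k / k!.
For k = 16: 15^16/16! = 6568408355712890625/20922789888000 = 72081298828125/229605376.

72081298828125/229605376


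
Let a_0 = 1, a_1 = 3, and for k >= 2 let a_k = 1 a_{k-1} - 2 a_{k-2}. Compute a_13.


Iterating the recurrence forward:
a_0 = 1
a_1 = 3
a_2 = 1*3 - 2*1 = 1
a_3 = 1*1 - 2*3 = -5
a_4 = 1*-5 - 2*1 = -7
a_5 = 1*-7 - 2*-5 = 3
a_6 = 1*3 - 2*-7 = 17
a_7 = 1*17 - 2*3 = 11
a_8 = 1*11 - 2*17 = -23
a_9 = 1*-23 - 2*11 = -45
a_10 = 1*-45 - 2*-23 = 1
a_11 = 1*1 - 2*-45 = 91
a_12 = 1*91 - 2*1 = 89
a_13 = 1*89 - 2*91 = -93
So a_13 = -93.

-93


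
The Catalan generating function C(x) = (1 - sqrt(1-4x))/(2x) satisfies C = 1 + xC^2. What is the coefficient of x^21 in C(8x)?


Substituting x -> 8x scales the n-th coefficient by 8^n, so [x^21] C(8x) = 8^21 * C_21.
C_21 = C(2*21, 21)/(22) = 538257874440/22 = 24466267020.
So 8^21 * 24466267020 = 9223372036854775808 * 24466267020 = 225661483078490225880764252160.

225661483078490225880764252160


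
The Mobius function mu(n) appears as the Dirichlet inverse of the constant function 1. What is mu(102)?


102 = 2 * 3 * 17 (all distinct primes).
mu(102) = (-1)^3 = -1

-1


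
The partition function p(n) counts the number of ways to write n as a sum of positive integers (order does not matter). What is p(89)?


Using the generating function prod_{k>=1} 1/(1-x^k), we compute p(89).
By dynamic programming over parts 1 through 89:
p(89) = 49995925

49995925


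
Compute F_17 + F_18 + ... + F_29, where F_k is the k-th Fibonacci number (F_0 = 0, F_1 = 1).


Use the identity sum_{k=0}^{N} F_k = F_{N+2} - 1 (which follows from F_{k+2} - F_{k+1} = F_k). Then
sum_{k=17}^{29} F_k = (F_{31} - 1) - (F_{18} - 1) = F_{31} - F_{18}.
Computing: F_{31} = 1346269, F_{18} = 2584, so
Sum = 1346269 - 2584 = 1343685.

1343685


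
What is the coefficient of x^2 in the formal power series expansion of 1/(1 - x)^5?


The negative binomial / multiset identity is
1/(1 - x)^r = sum_{k>=0} C(k + r - 1, r - 1) x^k.
Here r = 5 and k = 2, so the coefficient is
C(2 + 4, 4) = C(6, 4)
= 15

15


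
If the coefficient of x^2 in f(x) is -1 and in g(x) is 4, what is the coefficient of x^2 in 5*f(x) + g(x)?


Scalar multiplication scales coefficients: 5 * -1 = -5.
Then add the g coefficient: -5 + 4
= -1

-1


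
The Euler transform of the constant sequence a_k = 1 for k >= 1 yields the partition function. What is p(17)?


The Euler transform converts the sequence a_k = 1 into the number of integer partitions.
Using the recurrence or dynamic programming:
p(17) = 297

297


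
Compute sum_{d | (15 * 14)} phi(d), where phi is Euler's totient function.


First, 15 * 14 = 210. One classical identity is sum_{d | n} phi(d) = n (each k in [1, n] has a unique gcd with n, and among the k's with gcd(k, n) = n/d there are phi(d) of them). So the sum equals 210. We also verify directly:
Divisors of 210: 1, 2, 3, 5, 6, 7, 10, 14, 15, 21, 30, 35, 42, 70, 105, 210.
phi values: 1, 1, 2, 4, 2, 6, 4, 6, 8, 12, 8, 24, 12, 24, 48, 48.
Sum = 210.

210


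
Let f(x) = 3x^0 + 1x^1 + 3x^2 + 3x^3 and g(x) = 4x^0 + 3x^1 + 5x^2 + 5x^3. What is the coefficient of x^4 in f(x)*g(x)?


Cauchy product at x^4:
1*5 + 3*5 + 3*3
= 29

29


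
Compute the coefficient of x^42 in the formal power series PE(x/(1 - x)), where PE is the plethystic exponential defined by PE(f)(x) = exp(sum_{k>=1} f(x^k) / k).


For f(x) = x/(1 - x) we have
sum_{k>=1} f(x^k) / k = sum_{k>=1} (1/k) * x^k / (1 - x^k) = sum_{k, m >= 1} x^(k m) / k,
which after exponentiating simplifies to
PE(x/(1 - x)) = prod_{k>=1} 1 / (1 - x^k).
This is the generating function for the partition function p(n), so the coefficient of x^42 is p(42).
Computing p(42) by dynamic programming over parts 1, 2, ..., 42: p(42) = 53174.

53174


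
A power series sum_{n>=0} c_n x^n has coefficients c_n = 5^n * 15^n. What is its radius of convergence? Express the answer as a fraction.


By the root test (Cauchy-Hadamard), the radius is R = 1 / limsup_n |c_n|^(1/n).
Here |c_n|^(1/n) = (5^n * 15^n)^(1/n) = 5 * 15 = 75 for all n.
So R = 1/75 = 1/75.

1/75


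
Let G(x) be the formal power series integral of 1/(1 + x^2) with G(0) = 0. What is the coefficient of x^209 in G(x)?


1/(1 + x^2) = sum_{j>=0} (-1)^j x^(2j). Integrating termwise with G(0) = 0:
G(x) = sum_{j>=0} (-1)^j x^(2j+1) / (2j+1) = arctan(x).
Only odd powers are nonzero. For x^209 write 209 = 2*104 + 1, giving
(-1)^104 / 209 = 1/209 = 1/209.

1/209


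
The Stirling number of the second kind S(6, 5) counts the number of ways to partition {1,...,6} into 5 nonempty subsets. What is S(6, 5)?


Using the explicit formula S(n,k) = (1/k!) sum_{j=0}^{k} (-1)^(k-j) C(k,j) j^n:
S(6, 5) = 15
Equivalently, S(n,k) is n! times the coefficient of x^n in the EGF (e^x - 1)^k / k!.

15


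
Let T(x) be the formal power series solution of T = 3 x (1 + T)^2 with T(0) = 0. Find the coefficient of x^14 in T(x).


Apply the Lagrange inversion formula: if T = 3 x * phi(T) with phi(t) = (1 + t)^2, then [x^n] T = 3^n * (1/n) [t^(n-1)] phi(t)^n = 3^n * (1/n) [t^(n-1)] (1 + t)^(2n) = 3^n * (1/n) C(2n, n-1).
Using the identity C(2n, n-1) = C(2n, n) * n / (n+1), the unscaled factor equals C(2n, n) / (n+1) = C_n, the n-th Catalan number.
For n = 14: C_14 = C(28, 14) / 15 = 40116600/15 = 2674440.
With the 3^14 = 4782969 factor, the coefficient is 4782969 * 2674440 = 12791763612360.

12791763612360


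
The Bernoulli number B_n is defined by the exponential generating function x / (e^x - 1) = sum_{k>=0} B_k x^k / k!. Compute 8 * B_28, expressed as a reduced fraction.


Bernoulli numbers can also be computed recursively via B_0 = 1 and sum_{j=0}^{m} C(m+1, j) B_j = 0 for m >= 1. Odd-index Bernoulli numbers vanish for k >= 3.
Computing B_28 = -23749461029/870, so 8 * B_28 = 8 * -23749461029/870 = -94997844116/435.

-94997844116/435


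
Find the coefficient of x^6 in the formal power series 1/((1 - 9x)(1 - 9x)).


By partial fractions or Cauchy convolution:
The coefficient equals sum_{k=0}^{6} 9^k * 9^(6-k).
= 3720087

3720087


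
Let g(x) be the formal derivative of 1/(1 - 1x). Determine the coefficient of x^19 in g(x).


Differentiate termwise: d/dx sum_{k>=0} 1^k x^k = sum_{k>=1} k 1^k x^(k-1) = sum_{j>=0} (j+1) 1^(j+1) x^j.
Equivalently, d/dx [1/(1 - 1x)] = 1/(1 - 1x)^2.
For j = 19: 20 * 1^20 = 20 * 1 = 20.

20


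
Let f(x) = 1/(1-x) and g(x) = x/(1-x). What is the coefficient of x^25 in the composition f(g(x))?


First simplify the composition: f(g(x)) = 1/(1 - x/(1-x)) = (1-x)/((1-x) - x) = (1-x)/(1-2x).
Now extract the coefficient. Write (1-x)/(1-2x) = 1/(1-2x) - x/(1-2x).
The coefficient of x^n in 1/(1-2x) is 2^n, and in x/(1-2x) is 2^(n-1) (for n >= 1).
So the coefficient of x^25 is 2^25 - 2^24 = 33554432 - 16777216 = 16777216.

16777216


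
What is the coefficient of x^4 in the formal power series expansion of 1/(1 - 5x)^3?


The general identity 1/(1 - c x)^r = sum_{k>=0} c^k C(k + r - 1, r - 1) x^k follows by substituting y = c x into 1/(1 - y)^r = sum_{k>=0} C(k + r - 1, r - 1) y^k.
For c = 5, r = 3, k = 4:
5^4 * C(6, 2) = 625 * 15 = 9375.

9375


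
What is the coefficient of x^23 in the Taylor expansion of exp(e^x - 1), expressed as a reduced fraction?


exp(e^x - 1) = sum_{k>=0} Bell_k x^k / k!, where Bell_k is the k-th Bell number.
So the coefficient of x^23 is Bell_23 / 23!.
Computing: Bell_23 = 44152005855084346 and 23! = 25852016738884976640000, giving
44152005855084346/25852016738884976640000 = 22076002927542173/12926008369442488320000.

22076002927542173/12926008369442488320000


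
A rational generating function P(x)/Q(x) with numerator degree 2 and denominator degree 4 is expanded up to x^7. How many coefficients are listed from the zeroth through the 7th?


Expanding up to x^7 gives the coefficients for x^0, x^1, ..., x^7.
That is 7 + 1 = 8 coefficients in total.

8


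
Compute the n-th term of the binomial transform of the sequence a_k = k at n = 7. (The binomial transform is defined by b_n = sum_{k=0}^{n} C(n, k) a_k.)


With a_k = k, b_n = sum_{k=0}^{n} C(n, k) k. Using k * C(n, k) = n * C(n-1, k-1) gives b_n = n * sum_{k>=1} C(n-1, k-1) = n * 2^(n-1).
For n = 7: 7 * 2^6 = 7 * 64 = 448.

448


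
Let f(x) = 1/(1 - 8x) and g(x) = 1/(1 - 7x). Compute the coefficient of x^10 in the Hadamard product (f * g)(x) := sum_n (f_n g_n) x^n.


f has coefficients f_k = 8^k and g has coefficients g_k = 7^k, so the Hadamard product has coefficient (f*g)_k = 8^k * 7^k = 56^k.
For k = 10: 56^10 = 303305489096114176.

303305489096114176


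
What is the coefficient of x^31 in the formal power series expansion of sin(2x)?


The Maclaurin series is sin(t) = sum_{k>=0} (-1)^k t^(2k+1) / (2k+1)!, so substituting t = 2x, only odd powers of x are nonzero, with coefficient of x^(2k+1) equal to (-1)^k 2^(2k+1) / (2k+1)!.
Write 31 = 2*15 + 1, giving the coefficient (-1)^15 * 2^31 / 31! = -2147483648/8222838654177922817725562880000000 = -32/122529844256906551386796875.

-32/122529844256906551386796875


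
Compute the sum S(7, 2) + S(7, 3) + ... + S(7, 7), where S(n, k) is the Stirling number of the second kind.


By definition, S(n, k) counts partitions of an n-set into exactly k nonempty blocks.
Computing row n = 7 for k = 2..7:
S(7, k): 63, 301, 350, 140, 21, 1
Sum = 876.

876


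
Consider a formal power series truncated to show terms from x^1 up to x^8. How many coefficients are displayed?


From x^1 to x^8 inclusive, the count is 8 - 1 + 1 = 8.

8


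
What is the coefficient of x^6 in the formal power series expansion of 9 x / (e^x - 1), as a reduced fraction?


The exponential generating function for Bernoulli numbers is
x / (e^x - 1) = sum_{k>=0} B_k x^k / k!.
So the coefficient of x^6 in 9 x / (e^x - 1) is 9 B_6 / 6!.
Computing: B_6 = 1/42, 6! = 720, giving
9 * 1/42 / 720 = 1/3360.

1/3360


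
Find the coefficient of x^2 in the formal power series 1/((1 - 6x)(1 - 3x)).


By partial fractions or Cauchy convolution:
The coefficient equals sum_{k=0}^{2} 6^k * 3^(2-k).
= 63

63


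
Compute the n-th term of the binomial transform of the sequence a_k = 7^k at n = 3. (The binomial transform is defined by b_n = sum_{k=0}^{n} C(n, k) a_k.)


With a_k = 7^k, b_n = sum_{k=0}^{n} C(n, k) 7^k = (1 + 7)^n by the binomial theorem.
For n = 3: (1 + 7)^3 = 8^3 = 512.

512


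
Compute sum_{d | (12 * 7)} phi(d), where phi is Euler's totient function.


First, 12 * 7 = 84. One classical identity is sum_{d | n} phi(d) = n (each k in [1, n] has a unique gcd with n, and among the k's with gcd(k, n) = n/d there are phi(d) of them). So the sum equals 84. We also verify directly:
Divisors of 84: 1, 2, 3, 4, 6, 7, 12, 14, 21, 28, 42, 84.
phi values: 1, 1, 2, 2, 2, 6, 4, 6, 12, 12, 12, 24.
Sum = 84.

84


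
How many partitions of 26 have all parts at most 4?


Using the generating function (1-x)^(-1)(1-x^2)^(-1)...(1-x^4)^(-1),
the coefficient of x^26 counts these restricted partitions.
Result = 206

206


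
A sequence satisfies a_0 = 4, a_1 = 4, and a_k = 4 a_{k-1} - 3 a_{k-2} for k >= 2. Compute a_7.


The characteristic equation is t^2 - 4 t + 3 = 0, with roots r_1 = 3 and r_2 = 1 (so c_1 = r_1 + r_2, c_2 = -r_1 r_2 as required).
One can use the closed form a_n = A r_1^n + B r_2^n, but direct iteration is more reliable:
a_0 = 4, a_1 = 4, a_2 = 4, a_3 = 4, a_4 = 4, a_5 = 4, a_6 = 4, a_7 = 4.
So a_7 = 4.

4
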